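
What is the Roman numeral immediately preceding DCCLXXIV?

DCCLXXIV = 774; previous is 773

DCCLXXIII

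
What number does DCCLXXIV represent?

DCCLXXIV: D=500, C=100, C=100, L=50, X=10, X=10, IV=4
500 + 100 + 100 + 50 + 10 + 10 + 4 = 774

774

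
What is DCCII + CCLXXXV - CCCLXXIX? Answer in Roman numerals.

DCCII = 702, CCLXXXV = 285, CCCLXXIX = 379
702 + 285 = 987
987 - 379 = 608

DCVIII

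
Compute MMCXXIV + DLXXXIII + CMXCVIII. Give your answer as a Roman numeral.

MMCXXIV = 2124, DLXXXIII = 583, CMXCVIII = 998
2124 + 583 = 2707
2707 + 998 = 3705

MMMDCCV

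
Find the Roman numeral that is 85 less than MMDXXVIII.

MMDXXVIII = 2528
2528 - 85 = 2443

MMCDXLIII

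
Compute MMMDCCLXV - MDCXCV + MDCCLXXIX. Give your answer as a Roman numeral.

MMMDCCLXV = 3765, MDCXCV = 1695, MDCCLXXIX = 1779
3765 - 1695 = 2070
2070 + 1779 = 3849

MMMDCCCXLIX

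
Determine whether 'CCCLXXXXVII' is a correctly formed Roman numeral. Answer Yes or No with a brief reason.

'CCCLXXXXVII': More than 3 consecutive X's

No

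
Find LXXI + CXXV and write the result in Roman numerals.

LXXI = 71
CXXV = 125
71 + 125 = 196

CXCVI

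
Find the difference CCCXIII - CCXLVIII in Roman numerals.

CCCXIII = 313
CCXLVIII = 248
313 - 248 = 65

LXV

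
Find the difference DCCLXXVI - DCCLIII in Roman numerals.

DCCLXXVI = 776
DCCLIII = 753
776 - 753 = 23

XXIII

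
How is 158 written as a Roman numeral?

Convert 158 to Roman numerals:
  158 contains 1×100 (C)
  58 contains 1×50 (L)
  8 contains 1×5 (V)
  3 contains 3×1 (III)

CLVIII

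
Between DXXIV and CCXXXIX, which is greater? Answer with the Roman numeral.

DXXIV = 524
CCXXXIX = 239
524 is larger

DXXIV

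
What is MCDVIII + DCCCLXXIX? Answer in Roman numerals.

MCDVIII = 1408
DCCCLXXIX = 879
1408 + 879 = 2287

MMCCLXXXVII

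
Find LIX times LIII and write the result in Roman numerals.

LIX = 59
LIII = 53
59 × 53 = 3127

MMMCXXVII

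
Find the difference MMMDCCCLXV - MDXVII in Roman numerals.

MMMDCCCLXV = 3865
MDXVII = 1517
3865 - 1517 = 2348

MMCCCXLVIII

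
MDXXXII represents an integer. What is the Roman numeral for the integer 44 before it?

MDXXXII = 1532
1532 - 44 = 1488

MCDLXXXVIII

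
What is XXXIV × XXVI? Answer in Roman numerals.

XXXIV = 34
XXVI = 26
34 × 26 = 884

DCCCLXXXIV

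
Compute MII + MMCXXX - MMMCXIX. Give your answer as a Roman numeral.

MII = 1002, MMCXXX = 2130, MMMCXIX = 3119
1002 + 2130 = 3132
3132 - 3119 = 13

XIII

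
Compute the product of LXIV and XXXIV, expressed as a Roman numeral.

LXIV = 64
XXXIV = 34
64 × 34 = 2176

MMCLXXVI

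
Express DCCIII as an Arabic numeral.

DCCIII: D=500, C=100, C=100, I=1, I=1, I=1
500 + 100 + 100 + 1 + 1 + 1 = 703

703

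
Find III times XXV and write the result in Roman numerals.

III = 3
XXV = 25
3 × 25 = 75

LXXV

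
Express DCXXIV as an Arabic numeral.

DCXXIV: D=500, C=100, X=10, X=10, IV=4
500 + 100 + 10 + 10 + 4 = 624

624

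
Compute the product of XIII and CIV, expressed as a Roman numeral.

XIII = 13
CIV = 104
13 × 104 = 1352

MCCCLII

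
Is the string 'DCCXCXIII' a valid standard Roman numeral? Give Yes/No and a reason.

'DCCXCXIII': X cannot come right after the subtractive pair XC: once X is subtracted in XC, the next symbol must be smaller than X

No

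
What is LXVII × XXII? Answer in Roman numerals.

LXVII = 67
XXII = 22
67 × 22 = 1474

MCDLXXIV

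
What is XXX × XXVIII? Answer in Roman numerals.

XXX = 30
XXVIII = 28
30 × 28 = 840

DCCCXL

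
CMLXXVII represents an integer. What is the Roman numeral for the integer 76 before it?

CMLXXVII = 977
977 - 76 = 901

CMI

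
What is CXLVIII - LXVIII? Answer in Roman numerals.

CXLVIII = 148
LXVIII = 68
148 - 68 = 80

LXXX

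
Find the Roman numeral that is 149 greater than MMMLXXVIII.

MMMLXXVIII = 3078
3078 + 149 = 3227

MMMCCXXVII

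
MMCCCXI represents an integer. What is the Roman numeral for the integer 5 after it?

MMCCCXI = 2311
2311 + 5 = 2316

MMCCCXVI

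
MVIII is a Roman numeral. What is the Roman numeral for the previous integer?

MVIII = 1008; previous is 1007

MVII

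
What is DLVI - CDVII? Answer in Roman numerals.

DLVI = 556
CDVII = 407
556 - 407 = 149

CXLIX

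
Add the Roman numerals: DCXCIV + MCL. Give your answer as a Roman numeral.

DCXCIV = 694
MCL = 1150
694 + 1150 = 1844

MDCCCXLIV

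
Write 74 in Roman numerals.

Convert 74 to Roman numerals:
  74 contains 1×50 (L)
  24 contains 2×10 (XX)
  4 contains 1×4 (IV)

LXXIV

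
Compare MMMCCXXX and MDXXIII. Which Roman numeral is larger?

MMMCCXXX = 3230
MDXXIII = 1523
3230 is larger

MMMCCXXX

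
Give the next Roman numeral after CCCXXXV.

CCCXXXV = 335; next is 336

CCCXXXVI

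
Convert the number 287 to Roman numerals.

Convert 287 to Roman numerals:
  287 contains 2×100 (CC)
  87 contains 1×50 (L)
  37 contains 3×10 (XXX)
  7 contains 1×5 (V)
  2 contains 2×1 (II)

CCLXXXVII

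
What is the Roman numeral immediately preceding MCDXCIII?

MCDXCIII = 1493, so the previous integer is 1493 - 1 = 1492

MCDXCII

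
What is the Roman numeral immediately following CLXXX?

CLXXX = 180, so the next integer is 180 + 1 = 181

CLXXXI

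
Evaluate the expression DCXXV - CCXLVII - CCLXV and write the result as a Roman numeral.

DCXXV = 625, CCXLVII = 247, CCLXV = 265
625 - 247 = 378
378 - 265 = 113

CXIII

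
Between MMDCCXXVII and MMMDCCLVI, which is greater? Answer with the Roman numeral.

MMDCCXXVII = 2727
MMMDCCLVI = 3756
3756 is larger

MMMDCCLVI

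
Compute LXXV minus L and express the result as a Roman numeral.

LXXV = 75
L = 50
75 - 50 = 25

XXV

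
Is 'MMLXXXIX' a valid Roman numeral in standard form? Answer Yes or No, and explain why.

'MMLXXXIX': Check the rules: uses only the symbols I, V, X, L, C, D, M; no symbol is repeated more than three times in a row; V, L and D each appear at most once; the only place a smaller symbol precedes a larger one is the allowed subtractive pair IX, the symbol right after such a pair (if any) is smaller than the pair's first symbol, and otherwise the values never increase from left to right. Value: M (1000) + M (1000) + L (50) + X (10) + X (10) + X (10) + IX (9) = 2089. So it is a valid standard Roman numeral.

Yes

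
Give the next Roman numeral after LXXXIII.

LXXXIII = 83; next is 84

LXXXIV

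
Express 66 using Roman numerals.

Convert 66 to Roman numerals:
  66 contains 1×50 (L)
  16 contains 1×10 (X)
  6 contains 1×5 (V)
  1 contains 1×1 (I)

LXVI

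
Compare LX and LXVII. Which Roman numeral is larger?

LX = 60
LXVII = 67
67 is larger

LXVII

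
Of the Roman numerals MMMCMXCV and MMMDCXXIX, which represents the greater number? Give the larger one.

MMMCMXCV = 3995
MMMDCXXIX = 3629
3995 is larger

MMMCMXCV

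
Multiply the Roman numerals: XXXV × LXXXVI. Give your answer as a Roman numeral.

XXXV = 35
LXXXVI = 86
35 × 86 = 3010

MMMX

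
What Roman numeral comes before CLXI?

CLXI = 161; previous is 160

CLX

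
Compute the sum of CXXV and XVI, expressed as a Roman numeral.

CXXV = 125
XVI = 16
125 + 16 = 141

CXLI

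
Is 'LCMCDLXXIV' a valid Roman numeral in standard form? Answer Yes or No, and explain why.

'LCMCDLXXIV': L should not appear more than once

No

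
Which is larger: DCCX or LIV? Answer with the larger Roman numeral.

DCCX = 710
LIV = 54
710 is larger

DCCX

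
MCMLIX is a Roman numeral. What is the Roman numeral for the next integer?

MCMLIX = 1959; next is 1960

MCMLX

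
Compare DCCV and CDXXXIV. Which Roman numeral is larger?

DCCV = 705
CDXXXIV = 434
705 is larger

DCCV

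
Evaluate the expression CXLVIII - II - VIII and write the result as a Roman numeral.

CXLVIII = 148, II = 2, VIII = 8
148 - 2 = 146
146 - 8 = 138

CXXXVIII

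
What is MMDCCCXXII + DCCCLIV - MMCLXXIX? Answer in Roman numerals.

MMDCCCXXII = 2822, DCCCLIV = 854, MMCLXXIX = 2179
2822 + 854 = 3676
3676 - 2179 = 1497

MCDXCVII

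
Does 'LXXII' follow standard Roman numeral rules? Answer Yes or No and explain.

'LXXII': Check the rules: uses only the symbols I, V, X, L, C, D, M; no symbol is repeated more than three times in a row; V, L and D each appear at most once; no smaller symbol precedes a larger one (values never increase from left to right). Value: L (50) + X (10) + X (10) + I (1) + I (1) = 72. So it is a valid standard Roman numeral.

Yes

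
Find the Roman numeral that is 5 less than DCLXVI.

DCLXVI = 666
666 - 5 = 661

DCLXI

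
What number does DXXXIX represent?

DXXXIX: D=500, X=10, X=10, X=10, IX=9
500 + 10 + 10 + 10 + 9 = 539

539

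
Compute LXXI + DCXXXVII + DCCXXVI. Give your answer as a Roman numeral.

LXXI = 71, DCXXXVII = 637, DCCXXVI = 726
71 + 637 = 708
708 + 726 = 1434

MCDXXXIV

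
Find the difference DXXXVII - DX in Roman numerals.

DXXXVII = 537
DX = 510
537 - 510 = 27

XXVII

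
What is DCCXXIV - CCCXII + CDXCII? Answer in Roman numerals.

DCCXXIV = 724, CCCXII = 312, CDXCII = 492
724 - 312 = 412
412 + 492 = 904

CMIV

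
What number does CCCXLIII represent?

CCCXLIII: C=100, C=100, C=100, XL=40, I=1, I=1, I=1
100 + 100 + 100 + 40 + 1 + 1 + 1 = 343

343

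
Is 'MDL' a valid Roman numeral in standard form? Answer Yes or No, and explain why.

'MDL': Check the rules: uses only the symbols I, V, X, L, C, D, M; no symbol is repeated more than three times in a row; V, L and D each appear at most once; no smaller symbol precedes a larger one (values never increase from left to right). Value: M (1000) + D (500) + L (50) = 1550. So it is a valid standard Roman numeral.

Yes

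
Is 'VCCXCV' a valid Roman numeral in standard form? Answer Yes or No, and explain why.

'VCCXCV': V should not appear more than once

No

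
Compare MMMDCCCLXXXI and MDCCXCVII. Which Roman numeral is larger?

MMMDCCCLXXXI = 3881
MDCCXCVII = 1797
3881 is larger

MMMDCCCLXXXI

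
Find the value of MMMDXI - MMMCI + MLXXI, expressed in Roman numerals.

MMMDXI = 3511, MMMCI = 3101, MLXXI = 1071
3511 - 3101 = 410
410 + 1071 = 1481

MCDLXXXI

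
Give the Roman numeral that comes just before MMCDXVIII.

MMCDXVIII = 2418, so the previous integer is 2418 - 1 = 2417

MMCDXVII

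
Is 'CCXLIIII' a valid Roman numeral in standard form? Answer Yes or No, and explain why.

'CCXLIIII': More than 3 consecutive I's

No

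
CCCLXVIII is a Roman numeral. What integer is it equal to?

CCCLXVIII: C=100, C=100, C=100, L=50, X=10, V=5, I=1, I=1, I=1
100 + 100 + 100 + 50 + 10 + 5 + 1 + 1 + 1 = 368

368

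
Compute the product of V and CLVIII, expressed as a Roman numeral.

V = 5
CLVIII = 158
5 × 158 = 790

DCCXC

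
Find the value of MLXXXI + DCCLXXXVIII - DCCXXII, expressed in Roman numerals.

MLXXXI = 1081, DCCLXXXVIII = 788, DCCXXII = 722
1081 + 788 = 1869
1869 - 722 = 1147

MCXLVII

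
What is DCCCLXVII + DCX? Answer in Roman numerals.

DCCCLXVII = 867
DCX = 610
867 + 610 = 1477

MCDLXXVII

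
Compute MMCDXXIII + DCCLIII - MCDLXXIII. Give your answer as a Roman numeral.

MMCDXXIII = 2423, DCCLIII = 753, MCDLXXIII = 1473
2423 + 753 = 3176
3176 - 1473 = 1703

MDCCIII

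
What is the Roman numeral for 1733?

Convert 1733 to Roman numerals:
  1733 contains 1×1000 (M)
  733 contains 1×500 (D)
  233 contains 2×100 (CC)
  33 contains 3×10 (XXX)
  3 contains 3×1 (III)

MDCCXXXIII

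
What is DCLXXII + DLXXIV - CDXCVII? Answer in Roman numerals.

DCLXXII = 672, DLXXIV = 574, CDXCVII = 497
672 + 574 = 1246
1246 - 497 = 749

DCCXLIX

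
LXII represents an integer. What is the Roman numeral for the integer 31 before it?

LXII = 62
62 - 31 = 31

XXXI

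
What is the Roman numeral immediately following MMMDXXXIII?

MMMDXXXIII = 3533, so the next integer is 3533 + 1 = 3534

MMMDXXXIV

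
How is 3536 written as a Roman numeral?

Convert 3536 to Roman numerals:
  3536 contains 3×1000 (MMM)
  536 contains 1×500 (D)
  36 contains 3×10 (XXX)
  6 contains 1×5 (V)
  1 contains 1×1 (I)

MMMDXXXVI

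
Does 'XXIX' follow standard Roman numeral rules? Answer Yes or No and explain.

'XXIX': Check the rules: uses only the symbols I, V, X, L, C, D, M; no symbol is repeated more than three times in a row; V, L and D each appear at most once; the only place a smaller symbol precedes a larger one is the allowed subtractive pair IX, the symbol right after such a pair (if any) is smaller than the pair's first symbol, and otherwise the values never increase from left to right. Value: X (10) + X (10) + IX (9) = 29. So it is a valid standard Roman numeral.

Yes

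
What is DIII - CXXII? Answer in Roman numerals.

DIII = 503
CXXII = 122
503 - 122 = 381

CCCLXXXI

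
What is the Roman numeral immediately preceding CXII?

CXII = 112, so the previous integer is 112 - 1 = 111

CXI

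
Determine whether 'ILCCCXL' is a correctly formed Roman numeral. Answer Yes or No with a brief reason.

'ILCCCXL': L should not appear more than once

No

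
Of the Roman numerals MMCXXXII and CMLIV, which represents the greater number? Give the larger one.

MMCXXXII = 2132
CMLIV = 954
2132 is larger

MMCXXXII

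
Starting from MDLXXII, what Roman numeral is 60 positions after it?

MDLXXII = 1572
1572 + 60 = 1632

MDCXXXII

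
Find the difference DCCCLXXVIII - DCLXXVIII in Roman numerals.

DCCCLXXVIII = 878
DCLXXVIII = 678
878 - 678 = 200

CC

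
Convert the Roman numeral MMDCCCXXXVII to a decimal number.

MMDCCCXXXVII: M=1000, M=1000, D=500, C=100, C=100, C=100, X=10, X=10, X=10, V=5, I=1, I=1
1000 + 1000 + 500 + 100 + 100 + 100 + 10 + 10 + 10 + 5 + 1 + 1 = 2837

2837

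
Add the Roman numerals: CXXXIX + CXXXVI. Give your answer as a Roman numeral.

CXXXIX = 139
CXXXVI = 136
139 + 136 = 275

CCLXXV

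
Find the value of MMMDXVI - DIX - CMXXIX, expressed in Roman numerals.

MMMDXVI = 3516, DIX = 509, CMXXIX = 929
3516 - 509 = 3007
3007 - 929 = 2078

MMLXXVIII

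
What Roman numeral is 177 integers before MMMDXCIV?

MMMDXCIV = 3594
3594 - 177 = 3417

MMMCDXVII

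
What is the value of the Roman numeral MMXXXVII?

MMXXXVII: M=1000, M=1000, X=10, X=10, X=10, V=5, I=1, I=1
1000 + 1000 + 10 + 10 + 10 + 5 + 1 + 1 = 2037

2037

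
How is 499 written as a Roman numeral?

Convert 499 to Roman numerals:
  499 contains 1×400 (CD)
  99 contains 1×90 (XC)
  9 contains 1×9 (IX)

CDXCIX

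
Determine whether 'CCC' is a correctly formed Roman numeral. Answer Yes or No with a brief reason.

'CCC': Check the rules: uses only the symbols I, V, X, L, C, D, M; no symbol is repeated more than three times in a row; V, L and D each appear at most once; no smaller symbol precedes a larger one (values never increase from left to right). Value: C (100) + C (100) + C (100) = 300. So it is a valid standard Roman numeral.

Yes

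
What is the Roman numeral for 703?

Convert 703 to Roman numerals:
  703 contains 1×500 (D)
  203 contains 2×100 (CC)
  3 contains 3×1 (III)

DCCIII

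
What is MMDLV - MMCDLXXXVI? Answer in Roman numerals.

MMDLV = 2555
MMCDLXXXVI = 2486
2555 - 2486 = 69

LXIX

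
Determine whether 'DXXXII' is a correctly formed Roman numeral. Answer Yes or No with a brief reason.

'DXXXII': Check the rules: uses only the symbols I, V, X, L, C, D, M; no symbol is repeated more than three times in a row; V, L and D each appear at most once; no smaller symbol precedes a larger one (values never increase from left to right). Value: D (500) + X (10) + X (10) + X (10) + I (1) + I (1) = 532. So it is a valid standard Roman numeral.

Yes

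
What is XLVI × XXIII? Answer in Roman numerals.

XLVI = 46
XXIII = 23
46 × 23 = 1058

MLVIII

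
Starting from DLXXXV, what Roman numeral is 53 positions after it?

DLXXXV = 585
585 + 53 = 638

DCXXXVIII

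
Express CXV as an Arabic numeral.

CXV: C=100, X=10, V=5
100 + 10 + 5 = 115

115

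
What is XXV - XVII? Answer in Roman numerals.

XXV = 25
XVII = 17
25 - 17 = 8

VIII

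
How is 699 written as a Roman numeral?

Convert 699 to Roman numerals:
  699 contains 1×500 (D)
  199 contains 1×100 (C)
  99 contains 1×90 (XC)
  9 contains 1×9 (IX)

DCXCIX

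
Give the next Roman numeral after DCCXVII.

DCCXVII = 717; next is 718

DCCXVIII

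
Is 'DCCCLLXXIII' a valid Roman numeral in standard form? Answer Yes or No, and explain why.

'DCCCLLXXIII': L should not appear more than once

No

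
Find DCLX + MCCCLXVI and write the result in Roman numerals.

DCLX = 660
MCCCLXVI = 1366
660 + 1366 = 2026

MMXXVI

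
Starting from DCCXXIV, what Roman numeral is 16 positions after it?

DCCXXIV = 724
724 + 16 = 740

DCCXL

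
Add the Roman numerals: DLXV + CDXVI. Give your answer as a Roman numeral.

DLXV = 565
CDXVI = 416
565 + 416 = 981

CMLXXXI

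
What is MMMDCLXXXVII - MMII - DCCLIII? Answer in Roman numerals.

MMMDCLXXXVII = 3687, MMII = 2002, DCCLIII = 753
3687 - 2002 = 1685
1685 - 753 = 932

CMXXXII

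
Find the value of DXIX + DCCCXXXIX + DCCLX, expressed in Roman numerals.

DXIX = 519, DCCCXXXIX = 839, DCCLX = 760
519 + 839 = 1358
1358 + 760 = 2118

MMCXVIII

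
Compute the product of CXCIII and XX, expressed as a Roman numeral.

CXCIII = 193
XX = 20
193 × 20 = 3860

MMMDCCCLX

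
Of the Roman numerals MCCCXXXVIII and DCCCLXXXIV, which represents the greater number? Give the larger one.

MCCCXXXVIII = 1338
DCCCLXXXIV = 884
1338 is larger

MCCCXXXVIII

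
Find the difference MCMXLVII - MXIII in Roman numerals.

MCMXLVII = 1947
MXIII = 1013
1947 - 1013 = 934

CMXXXIV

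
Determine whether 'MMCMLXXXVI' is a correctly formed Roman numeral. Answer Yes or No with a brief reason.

'MMCMLXXXVI': Check the rules: uses only the symbols I, V, X, L, C, D, M; no symbol is repeated more than three times in a row; V, L and D each appear at most once; the only place a smaller symbol precedes a larger one is the allowed subtractive pair CM, the symbol right after such a pair (if any) is smaller than the pair's first symbol, and otherwise the values never increase from left to right. Value: M (1000) + M (1000) + CM (900) + L (50) + X (10) + X (10) + X (10) + V (5) + I (1) = 2986. So it is a valid standard Roman numeral.

Yes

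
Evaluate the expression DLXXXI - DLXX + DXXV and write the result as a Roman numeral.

DLXXXI = 581, DLXX = 570, DXXV = 525
581 - 570 = 11
11 + 525 = 536

DXXXVI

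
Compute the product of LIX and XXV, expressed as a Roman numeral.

LIX = 59
XXV = 25
59 × 25 = 1475

MCDLXXV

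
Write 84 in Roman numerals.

Convert 84 to Roman numerals:
  84 contains 1×50 (L)
  34 contains 3×10 (XXX)
  4 contains 1×4 (IV)

LXXXIV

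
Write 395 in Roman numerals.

Convert 395 to Roman numerals:
  395 contains 3×100 (CCC)
  95 contains 1×90 (XC)
  5 contains 1×5 (V)

CCCXCV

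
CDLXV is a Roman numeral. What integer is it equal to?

CDLXV: CD=400, L=50, X=10, V=5
400 + 50 + 10 + 5 = 465

465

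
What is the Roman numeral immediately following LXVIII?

LXVIII = 68; next is 69

LXIX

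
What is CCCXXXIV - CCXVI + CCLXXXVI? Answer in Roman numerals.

CCCXXXIV = 334, CCXVI = 216, CCLXXXVI = 286
334 - 216 = 118
118 + 286 = 404

CDIV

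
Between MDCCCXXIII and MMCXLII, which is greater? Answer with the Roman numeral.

MDCCCXXIII = 1823
MMCXLII = 2142
2142 is larger

MMCXLII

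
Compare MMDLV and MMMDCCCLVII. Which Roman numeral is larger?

MMDLV = 2555
MMMDCCCLVII = 3857
3857 is larger

MMMDCCCLVII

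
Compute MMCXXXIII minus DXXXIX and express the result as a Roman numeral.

MMCXXXIII = 2133
DXXXIX = 539
2133 - 539 = 1594

MDXCIV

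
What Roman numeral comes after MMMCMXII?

MMMCMXII = 3912; next is 3913

MMMCMXIII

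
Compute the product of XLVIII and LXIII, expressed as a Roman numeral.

XLVIII = 48
LXIII = 63
48 × 63 = 3024

MMMXXIV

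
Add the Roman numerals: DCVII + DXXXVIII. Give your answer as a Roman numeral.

DCVII = 607
DXXXVIII = 538
607 + 538 = 1145

MCXLV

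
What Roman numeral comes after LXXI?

LXXI = 71, so the next integer is 71 + 1 = 72

LXXII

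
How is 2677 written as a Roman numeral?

Convert 2677 to Roman numerals:
  2677 contains 2×1000 (MM)
  677 contains 1×500 (D)
  177 contains 1×100 (C)
  77 contains 1×50 (L)
  27 contains 2×10 (XX)
  7 contains 1×5 (V)
  2 contains 2×1 (II)

MMDCLXXVII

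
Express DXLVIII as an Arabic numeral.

DXLVIII: D=500, XL=40, V=5, I=1, I=1, I=1
500 + 40 + 5 + 1 + 1 + 1 = 548

548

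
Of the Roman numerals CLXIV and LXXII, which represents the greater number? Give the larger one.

CLXIV = 164
LXXII = 72
164 is larger

CLXIV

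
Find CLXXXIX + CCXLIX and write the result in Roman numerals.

CLXXXIX = 189
CCXLIX = 249
189 + 249 = 438

CDXXXVIII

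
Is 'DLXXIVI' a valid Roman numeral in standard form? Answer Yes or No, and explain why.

'DLXXIVI': I cannot come right after the subtractive pair IV: once I is subtracted in IV, the next symbol must be smaller than I

No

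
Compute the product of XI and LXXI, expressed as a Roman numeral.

XI = 11
LXXI = 71
11 × 71 = 781

DCCLXXXI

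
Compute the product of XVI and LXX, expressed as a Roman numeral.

XVI = 16
LXX = 70
16 × 70 = 1120

MCXX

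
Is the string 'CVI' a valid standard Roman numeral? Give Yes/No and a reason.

'CVI': Check the rules: uses only the symbols I, V, X, L, C, D, M; no symbol is repeated more than three times in a row; V, L and D each appear at most once; no smaller symbol precedes a larger one (values never increase from left to right). Value: C (100) + V (5) + I (1) = 106. So it is a valid standard Roman numeral.

Yes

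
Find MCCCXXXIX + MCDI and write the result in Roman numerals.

MCCCXXXIX = 1339
MCDI = 1401
1339 + 1401 = 2740

MMDCCXL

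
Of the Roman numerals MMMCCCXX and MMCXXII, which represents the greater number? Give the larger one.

MMMCCCXX = 3320
MMCXXII = 2122
3320 is larger

MMMCCCXX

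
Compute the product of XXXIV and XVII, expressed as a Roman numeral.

XXXIV = 34
XVII = 17
34 × 17 = 578

DLXXVIII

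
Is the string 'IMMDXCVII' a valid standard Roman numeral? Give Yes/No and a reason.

'IMMDXCVII': Invalid subtractive combination: IM

No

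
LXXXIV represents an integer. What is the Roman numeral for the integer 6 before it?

LXXXIV = 84
84 - 6 = 78

LXXVIII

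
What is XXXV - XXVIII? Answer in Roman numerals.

XXXV = 35
XXVIII = 28
35 - 28 = 7

VII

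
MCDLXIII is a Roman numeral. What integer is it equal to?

MCDLXIII: M=1000, CD=400, L=50, X=10, I=1, I=1, I=1
1000 + 400 + 50 + 10 + 1 + 1 + 1 = 1463

1463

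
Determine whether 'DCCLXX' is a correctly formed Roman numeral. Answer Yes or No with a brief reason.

'DCCLXX': Check the rules: uses only the symbols I, V, X, L, C, D, M; no symbol is repeated more than three times in a row; V, L and D each appear at most once; no smaller symbol precedes a larger one (values never increase from left to right). Value: D (500) + C (100) + C (100) + L (50) + X (10) + X (10) = 770. So it is a valid standard Roman numeral.

Yes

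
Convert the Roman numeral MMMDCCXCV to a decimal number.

MMMDCCXCV: M=1000, M=1000, M=1000, D=500, C=100, C=100, XC=90, V=5
1000 + 1000 + 1000 + 500 + 100 + 100 + 90 + 5 = 3795

3795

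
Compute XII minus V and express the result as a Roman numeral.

XII = 12
V = 5
12 - 5 = 7

VII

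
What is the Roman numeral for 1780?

Convert 1780 to Roman numerals:
  1780 contains 1×1000 (M)
  780 contains 1×500 (D)
  280 contains 2×100 (CC)
  80 contains 1×50 (L)
  30 contains 3×10 (XXX)

MDCCLXXX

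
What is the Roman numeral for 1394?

Convert 1394 to Roman numerals:
  1394 contains 1×1000 (M)
  394 contains 3×100 (CCC)
  94 contains 1×90 (XC)
  4 contains 1×4 (IV)

MCCCXCIV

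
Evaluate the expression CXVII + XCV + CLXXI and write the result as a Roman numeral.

CXVII = 117, XCV = 95, CLXXI = 171
117 + 95 = 212
212 + 171 = 383

CCCLXXXIII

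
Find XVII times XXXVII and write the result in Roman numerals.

XVII = 17
XXXVII = 37
17 × 37 = 629

DCXXIX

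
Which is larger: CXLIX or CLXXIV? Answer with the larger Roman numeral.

CXLIX = 149
CLXXIV = 174
174 is larger

CLXXIV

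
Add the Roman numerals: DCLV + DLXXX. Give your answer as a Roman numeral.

DCLV = 655
DLXXX = 580
655 + 580 = 1235

MCCXXXV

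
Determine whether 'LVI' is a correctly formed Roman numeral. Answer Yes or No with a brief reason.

'LVI': Check the rules: uses only the symbols I, V, X, L, C, D, M; no symbol is repeated more than three times in a row; V, L and D each appear at most once; no smaller symbol precedes a larger one (values never increase from left to right). Value: L (50) + V (5) + I (1) = 56. So it is a valid standard Roman numeral.

Yes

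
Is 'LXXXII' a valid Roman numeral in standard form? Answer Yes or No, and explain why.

'LXXXII': Check the rules: uses only the symbols I, V, X, L, C, D, M; no symbol is repeated more than three times in a row; V, L and D each appear at most once; no smaller symbol precedes a larger one (values never increase from left to right). Value: L (50) + X (10) + X (10) + X (10) + I (1) + I (1) = 82. So it is a valid standard Roman numeral.

Yes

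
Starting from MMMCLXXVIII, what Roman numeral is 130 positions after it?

MMMCLXXVIII = 3178
3178 + 130 = 3308

MMMCCCVIII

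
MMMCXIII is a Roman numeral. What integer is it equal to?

MMMCXIII: M=1000, M=1000, M=1000, C=100, X=10, I=1, I=1, I=1
1000 + 1000 + 1000 + 100 + 10 + 1 + 1 + 1 = 3113

3113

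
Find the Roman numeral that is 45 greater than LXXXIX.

LXXXIX = 89
89 + 45 = 134

CXXXIV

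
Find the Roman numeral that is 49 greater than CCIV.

CCIV = 204
204 + 49 = 253

CCLIII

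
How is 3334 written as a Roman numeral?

Convert 3334 to Roman numerals:
  3334 contains 3×1000 (MMM)
  334 contains 3×100 (CCC)
  34 contains 3×10 (XXX)
  4 contains 1×4 (IV)

MMMCCCXXXIV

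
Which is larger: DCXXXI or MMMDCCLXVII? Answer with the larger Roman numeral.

DCXXXI = 631
MMMDCCLXVII = 3767
3767 is larger

MMMDCCLXVII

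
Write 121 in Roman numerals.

Convert 121 to Roman numerals:
  121 contains 1×100 (C)
  21 contains 2×10 (XX)
  1 contains 1×1 (I)

CXXI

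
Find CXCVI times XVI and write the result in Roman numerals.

CXCVI = 196
XVI = 16
196 × 16 = 3136

MMMCXXXVI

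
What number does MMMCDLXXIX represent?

MMMCDLXXIX: M=1000, M=1000, M=1000, CD=400, L=50, X=10, X=10, IX=9
1000 + 1000 + 1000 + 400 + 50 + 10 + 10 + 9 = 3479

3479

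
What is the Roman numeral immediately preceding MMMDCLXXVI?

MMMDCLXXVI = 3676; previous is 3675

MMMDCLXXV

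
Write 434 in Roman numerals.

Convert 434 to Roman numerals:
  434 contains 1×400 (CD)
  34 contains 3×10 (XXX)
  4 contains 1×4 (IV)

CDXXXIV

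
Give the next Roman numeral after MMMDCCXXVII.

MMMDCCXXVII = 3727; next is 3728

MMMDCCXXVIII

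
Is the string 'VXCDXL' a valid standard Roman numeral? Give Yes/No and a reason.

'VXCDXL': Invalid subtractive combination: VX

No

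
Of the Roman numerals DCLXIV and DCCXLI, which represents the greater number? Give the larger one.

DCLXIV = 664
DCCXLI = 741
741 is larger

DCCXLI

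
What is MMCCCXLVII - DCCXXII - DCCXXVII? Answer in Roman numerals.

MMCCCXLVII = 2347, DCCXXII = 722, DCCXXVII = 727
2347 - 722 = 1625
1625 - 727 = 898

DCCCXCVIII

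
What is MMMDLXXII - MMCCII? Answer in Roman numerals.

MMMDLXXII = 3572
MMCCII = 2202
3572 - 2202 = 1370

MCCCLXX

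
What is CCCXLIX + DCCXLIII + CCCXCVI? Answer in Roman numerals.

CCCXLIX = 349, DCCXLIII = 743, CCCXCVI = 396
349 + 743 = 1092
1092 + 396 = 1488

MCDLXXXVIII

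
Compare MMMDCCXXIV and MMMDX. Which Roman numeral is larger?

MMMDCCXXIV = 3724
MMMDX = 3510
3724 is larger

MMMDCCXXIV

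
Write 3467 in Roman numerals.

Convert 3467 to Roman numerals:
  3467 contains 3×1000 (MMM)
  467 contains 1×400 (CD)
  67 contains 1×50 (L)
  17 contains 1×10 (X)
  7 contains 1×5 (V)
  2 contains 2×1 (II)

MMMCDLXVII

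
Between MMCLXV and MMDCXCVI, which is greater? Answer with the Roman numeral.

MMCLXV = 2165
MMDCXCVI = 2696
2696 is larger

MMDCXCVI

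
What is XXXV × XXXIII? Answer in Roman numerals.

XXXV = 35
XXXIII = 33
35 × 33 = 1155

MCLV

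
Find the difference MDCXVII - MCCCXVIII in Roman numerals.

MDCXVII = 1617
MCCCXVIII = 1318
1617 - 1318 = 299

CCXCIX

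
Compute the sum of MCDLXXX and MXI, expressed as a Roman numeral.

MCDLXXX = 1480
MXI = 1011
1480 + 1011 = 2491

MMCDXCI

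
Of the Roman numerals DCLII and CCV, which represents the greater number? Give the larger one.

DCLII = 652
CCV = 205
652 is larger

DCLII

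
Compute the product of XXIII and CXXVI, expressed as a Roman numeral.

XXIII = 23
CXXVI = 126
23 × 126 = 2898

MMDCCCXCVIII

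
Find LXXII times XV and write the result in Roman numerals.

LXXII = 72
XV = 15
72 × 15 = 1080

MLXXX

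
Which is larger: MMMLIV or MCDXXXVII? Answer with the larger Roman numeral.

MMMLIV = 3054
MCDXXXVII = 1437
3054 is larger

MMMLIV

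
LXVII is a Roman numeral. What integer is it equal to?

LXVII: L=50, X=10, V=5, I=1, I=1
50 + 10 + 5 + 1 + 1 = 67

67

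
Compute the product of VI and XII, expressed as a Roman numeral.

VI = 6
XII = 12
6 × 12 = 72

LXXII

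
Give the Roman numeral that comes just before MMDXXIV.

MMDXXIV = 2524, so the previous integer is 2524 - 1 = 2523

MMDXXIII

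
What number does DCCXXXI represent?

DCCXXXI: D=500, C=100, C=100, X=10, X=10, X=10, I=1
500 + 100 + 100 + 10 + 10 + 10 + 1 = 731

731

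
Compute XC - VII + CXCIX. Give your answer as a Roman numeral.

XC = 90, VII = 7, CXCIX = 199
90 - 7 = 83
83 + 199 = 282

CCLXXXII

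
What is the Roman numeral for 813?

Convert 813 to Roman numerals:
  813 contains 1×500 (D)
  313 contains 3×100 (CCC)
  13 contains 1×10 (X)
  3 contains 3×1 (III)

DCCCXIII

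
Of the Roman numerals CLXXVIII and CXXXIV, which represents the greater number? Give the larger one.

CLXXVIII = 178
CXXXIV = 134
178 is larger

CLXXVIII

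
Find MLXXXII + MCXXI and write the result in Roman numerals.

MLXXXII = 1082
MCXXI = 1121
1082 + 1121 = 2203

MMCCIII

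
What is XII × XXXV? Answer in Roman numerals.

XII = 12
XXXV = 35
12 × 35 = 420

CDXX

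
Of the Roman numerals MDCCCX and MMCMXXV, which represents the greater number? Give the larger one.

MDCCCX = 1810
MMCMXXV = 2925
2925 is larger

MMCMXXV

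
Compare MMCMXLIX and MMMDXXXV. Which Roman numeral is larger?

MMCMXLIX = 2949
MMMDXXXV = 3535
3535 is larger

MMMDXXXV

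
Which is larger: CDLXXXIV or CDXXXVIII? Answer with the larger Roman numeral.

CDLXXXIV = 484
CDXXXVIII = 438
484 is larger

CDLXXXIV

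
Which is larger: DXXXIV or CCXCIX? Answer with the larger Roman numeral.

DXXXIV = 534
CCXCIX = 299
534 is larger

DXXXIV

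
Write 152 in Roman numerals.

Convert 152 to Roman numerals:
  152 contains 1×100 (C)
  52 contains 1×50 (L)
  2 contains 2×1 (II)

CLII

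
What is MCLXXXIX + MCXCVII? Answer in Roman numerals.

MCLXXXIX = 1189
MCXCVII = 1197
1189 + 1197 = 2386

MMCCCLXXXVI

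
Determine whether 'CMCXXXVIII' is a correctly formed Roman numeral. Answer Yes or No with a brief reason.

'CMCXXXVIII': C cannot come right after the subtractive pair CM: once C is subtracted in CM, the next symbol must be smaller than C

No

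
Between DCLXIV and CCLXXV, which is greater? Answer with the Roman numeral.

DCLXIV = 664
CCLXXV = 275
664 is larger

DCLXIV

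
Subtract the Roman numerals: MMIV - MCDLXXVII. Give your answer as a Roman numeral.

MMIV = 2004
MCDLXXVII = 1477
2004 - 1477 = 527

DXXVII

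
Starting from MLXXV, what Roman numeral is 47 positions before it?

MLXXV = 1075
1075 - 47 = 1028

MXXVIII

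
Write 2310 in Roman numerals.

Convert 2310 to Roman numerals:
  2310 contains 2×1000 (MM)
  310 contains 3×100 (CCC)
  10 contains 1×10 (X)

MMCCCX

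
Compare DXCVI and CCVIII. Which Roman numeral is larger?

DXCVI = 596
CCVIII = 208
596 is larger

DXCVI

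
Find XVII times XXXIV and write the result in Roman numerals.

XVII = 17
XXXIV = 34
17 × 34 = 578

DLXXVIII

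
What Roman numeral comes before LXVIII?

LXVIII = 68; previous is 67

LXVII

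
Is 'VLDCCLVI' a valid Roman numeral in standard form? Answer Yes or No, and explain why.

'VLDCCLVI': V should not appear more than once

No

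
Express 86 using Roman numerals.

Convert 86 to Roman numerals:
  86 contains 1×50 (L)
  36 contains 3×10 (XXX)
  6 contains 1×5 (V)
  1 contains 1×1 (I)

LXXXVI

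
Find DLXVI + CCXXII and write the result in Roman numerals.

DLXVI = 566
CCXXII = 222
566 + 222 = 788

DCCLXXXVIII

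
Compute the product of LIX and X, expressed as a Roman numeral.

LIX = 59
X = 10
59 × 10 = 590

DXC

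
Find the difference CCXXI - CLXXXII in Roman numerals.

CCXXI = 221
CLXXXII = 182
221 - 182 = 39

XXXIX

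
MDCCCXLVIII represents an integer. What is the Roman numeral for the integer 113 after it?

MDCCCXLVIII = 1848
1848 + 113 = 1961

MCMLXI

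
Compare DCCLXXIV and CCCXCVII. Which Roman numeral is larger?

DCCLXXIV = 774
CCCXCVII = 397
774 is larger

DCCLXXIV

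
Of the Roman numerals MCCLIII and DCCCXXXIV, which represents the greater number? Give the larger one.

MCCLIII = 1253
DCCCXXXIV = 834
1253 is larger

MCCLIII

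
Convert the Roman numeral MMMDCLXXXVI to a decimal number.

MMMDCLXXXVI: M=1000, M=1000, M=1000, D=500, C=100, L=50, X=10, X=10, X=10, V=5, I=1
1000 + 1000 + 1000 + 500 + 100 + 50 + 10 + 10 + 10 + 5 + 1 = 3686

3686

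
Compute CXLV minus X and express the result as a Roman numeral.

CXLV = 145
X = 10
145 - 10 = 135

CXXXV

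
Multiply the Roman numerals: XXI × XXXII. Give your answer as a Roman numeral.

XXI = 21
XXXII = 32
21 × 32 = 672

DCLXXII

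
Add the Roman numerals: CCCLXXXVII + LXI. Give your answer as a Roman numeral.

CCCLXXXVII = 387
LXI = 61
387 + 61 = 448

CDXLVIII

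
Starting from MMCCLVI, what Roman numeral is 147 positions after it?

MMCCLVI = 2256
2256 + 147 = 2403

MMCDIII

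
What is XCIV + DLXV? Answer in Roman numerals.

XCIV = 94
DLXV = 565
94 + 565 = 659

DCLIX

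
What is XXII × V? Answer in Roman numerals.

XXII = 22
V = 5
22 × 5 = 110

CX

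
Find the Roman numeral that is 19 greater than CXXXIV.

CXXXIV = 134
134 + 19 = 153

CLIII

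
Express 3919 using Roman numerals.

Convert 3919 to Roman numerals:
  3919 contains 3×1000 (MMM)
  919 contains 1×900 (CM)
  19 contains 1×10 (X)
  9 contains 1×9 (IX)

MMMCMXIX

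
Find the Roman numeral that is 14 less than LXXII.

LXXII = 72
72 - 14 = 58

LVIII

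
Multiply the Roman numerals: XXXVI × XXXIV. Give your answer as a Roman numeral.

XXXVI = 36
XXXIV = 34
36 × 34 = 1224

MCCXXIV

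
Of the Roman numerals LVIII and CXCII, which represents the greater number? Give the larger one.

LVIII = 58
CXCII = 192
192 is larger

CXCII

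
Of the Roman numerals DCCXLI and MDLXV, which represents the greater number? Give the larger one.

DCCXLI = 741
MDLXV = 1565
1565 is larger

MDLXV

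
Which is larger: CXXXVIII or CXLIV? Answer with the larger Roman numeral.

CXXXVIII = 138
CXLIV = 144
144 is larger

CXLIV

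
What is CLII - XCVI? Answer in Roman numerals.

CLII = 152
XCVI = 96
152 - 96 = 56

LVI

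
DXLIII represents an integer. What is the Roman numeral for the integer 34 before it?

DXLIII = 543
543 - 34 = 509

DIX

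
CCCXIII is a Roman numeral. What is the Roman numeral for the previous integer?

CCCXIII = 313, so the previous integer is 313 - 1 = 312

CCCXII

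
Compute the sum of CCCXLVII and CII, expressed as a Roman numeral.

CCCXLVII = 347
CII = 102
347 + 102 = 449

CDXLIX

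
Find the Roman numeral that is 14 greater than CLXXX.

CLXXX = 180
180 + 14 = 194

CXCIV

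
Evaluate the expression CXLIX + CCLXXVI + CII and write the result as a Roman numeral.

CXLIX = 149, CCLXXVI = 276, CII = 102
149 + 276 = 425
425 + 102 = 527

DXXVII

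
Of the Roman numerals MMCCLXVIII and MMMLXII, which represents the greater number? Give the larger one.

MMCCLXVIII = 2268
MMMLXII = 3062
3062 is larger

MMMLXII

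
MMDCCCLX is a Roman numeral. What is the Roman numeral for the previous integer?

MMDCCCLX = 2860, so the previous integer is 2860 - 1 = 2859

MMDCCCLIX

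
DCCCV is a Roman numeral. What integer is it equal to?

DCCCV: D=500, C=100, C=100, C=100, V=5
500 + 100 + 100 + 100 + 5 = 805

805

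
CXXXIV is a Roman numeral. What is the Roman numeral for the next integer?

CXXXIV = 134; next is 135

CXXXV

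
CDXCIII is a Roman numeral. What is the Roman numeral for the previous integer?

CDXCIII = 493; previous is 492

CDXCII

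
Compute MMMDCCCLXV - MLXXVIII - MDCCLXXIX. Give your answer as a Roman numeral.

MMMDCCCLXV = 3865, MLXXVIII = 1078, MDCCLXXIX = 1779
3865 - 1078 = 2787
2787 - 1779 = 1008

MVIII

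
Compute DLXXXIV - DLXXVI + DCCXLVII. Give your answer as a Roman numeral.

DLXXXIV = 584, DLXXVI = 576, DCCXLVII = 747
584 - 576 = 8
8 + 747 = 755

DCCLV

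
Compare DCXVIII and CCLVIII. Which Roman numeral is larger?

DCXVIII = 618
CCLVIII = 258
618 is larger

DCXVIII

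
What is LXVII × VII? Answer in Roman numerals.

LXVII = 67
VII = 7
67 × 7 = 469

CDLXIX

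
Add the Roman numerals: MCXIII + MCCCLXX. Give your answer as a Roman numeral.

MCXIII = 1113
MCCCLXX = 1370
1113 + 1370 = 2483

MMCDLXXXIII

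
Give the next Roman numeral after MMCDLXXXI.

MMCDLXXXI = 2481; next is 2482

MMCDLXXXII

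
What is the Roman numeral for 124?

Convert 124 to Roman numerals:
  124 contains 1×100 (C)
  24 contains 2×10 (XX)
  4 contains 1×4 (IV)

CXXIV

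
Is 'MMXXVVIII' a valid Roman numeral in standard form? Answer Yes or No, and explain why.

'MMXXVVIII': V should not appear more than once

No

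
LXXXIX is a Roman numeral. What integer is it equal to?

LXXXIX: L=50, X=10, X=10, X=10, IX=9
50 + 10 + 10 + 10 + 9 = 89

89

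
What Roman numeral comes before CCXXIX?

CCXXIX = 229; previous is 228

CCXXVIII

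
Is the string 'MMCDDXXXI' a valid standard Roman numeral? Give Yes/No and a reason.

'MMCDDXXXI': D should not appear more than once

No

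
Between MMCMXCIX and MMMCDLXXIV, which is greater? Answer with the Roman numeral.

MMCMXCIX = 2999
MMMCDLXXIV = 3474
3474 is larger

MMMCDLXXIV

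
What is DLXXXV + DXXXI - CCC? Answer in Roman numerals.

DLXXXV = 585, DXXXI = 531, CCC = 300
585 + 531 = 1116
1116 - 300 = 816

DCCCXVI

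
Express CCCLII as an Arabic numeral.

CCCLII: C=100, C=100, C=100, L=50, I=1, I=1
100 + 100 + 100 + 50 + 1 + 1 = 352

352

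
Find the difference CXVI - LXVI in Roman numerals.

CXVI = 116
LXVI = 66
116 - 66 = 50

L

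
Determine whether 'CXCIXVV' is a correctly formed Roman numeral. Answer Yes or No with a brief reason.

'CXCIXVV': V should not appear more than once

No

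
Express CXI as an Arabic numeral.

CXI: C=100, X=10, I=1
100 + 10 + 1 = 111

111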